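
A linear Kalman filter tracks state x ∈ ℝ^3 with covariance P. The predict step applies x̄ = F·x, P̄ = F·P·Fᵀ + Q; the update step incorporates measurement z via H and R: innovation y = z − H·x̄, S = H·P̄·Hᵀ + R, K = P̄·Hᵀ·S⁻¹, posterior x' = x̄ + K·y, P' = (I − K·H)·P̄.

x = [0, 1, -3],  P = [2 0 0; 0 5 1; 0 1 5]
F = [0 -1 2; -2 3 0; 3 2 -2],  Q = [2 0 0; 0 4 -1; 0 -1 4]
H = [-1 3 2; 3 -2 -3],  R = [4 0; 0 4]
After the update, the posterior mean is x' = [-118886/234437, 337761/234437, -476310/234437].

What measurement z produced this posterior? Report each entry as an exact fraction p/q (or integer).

x̄ = F·x = [-7, 3, 8]
P̄ = F·P·Fᵀ + Q = [23 -9 -24; -9 57 11; -24 11 54]
S = H·P̄·Hᵀ + R = [1038 -1193; -1193 1597]
K = P̄·Hᵀ·S⁻¹ = [33181/234437 48128/234437; 115012/234437 60374/234437; -41903/234437 -68883/234437]
x' − x̄ = [1522173/234437, -365550/234437, -2351806/234437] = K·y
y = (KᵀK)⁻¹·Kᵀ·(x' − x̄) = [-31, 53]
z = y + H·x̄ = [-31, 53] + [32, -51] = [1, 2]

z = [1, 2]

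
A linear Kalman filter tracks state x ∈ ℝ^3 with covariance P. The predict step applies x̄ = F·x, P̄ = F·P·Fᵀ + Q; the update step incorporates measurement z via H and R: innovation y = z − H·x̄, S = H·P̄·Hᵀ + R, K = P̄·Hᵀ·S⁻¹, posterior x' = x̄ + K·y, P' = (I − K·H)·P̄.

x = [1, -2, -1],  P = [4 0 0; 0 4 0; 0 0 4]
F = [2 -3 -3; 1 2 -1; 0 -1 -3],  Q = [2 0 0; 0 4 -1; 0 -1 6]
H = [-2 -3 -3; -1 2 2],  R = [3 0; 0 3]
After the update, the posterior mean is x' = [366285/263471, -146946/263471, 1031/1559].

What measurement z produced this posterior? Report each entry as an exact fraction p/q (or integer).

x̄ = F·x = [11, -2, 5]
P̄ = F·P·Fᵀ + Q = [90 -4 48; -4 28 3; 48 3 46]
S = H·P̄·Hᵀ + R = [1611 -344; -344 237]
K = P̄·Hᵀ·S⁻¹ = [-74632/263471 -110550/263471; 2559/263471 77086/263471; -239/1559 -18/1559]
x' − x̄ = [-2531896/263471, 379996/263471, -6764/1559] = K·y
y = (KᵀK)⁻¹·Kᵀ·(x' − x̄) = [28, 4]
z = y + H·x̄ = [28, 4] + [-31, -5] = [-3, -1]

z = [-3, -1]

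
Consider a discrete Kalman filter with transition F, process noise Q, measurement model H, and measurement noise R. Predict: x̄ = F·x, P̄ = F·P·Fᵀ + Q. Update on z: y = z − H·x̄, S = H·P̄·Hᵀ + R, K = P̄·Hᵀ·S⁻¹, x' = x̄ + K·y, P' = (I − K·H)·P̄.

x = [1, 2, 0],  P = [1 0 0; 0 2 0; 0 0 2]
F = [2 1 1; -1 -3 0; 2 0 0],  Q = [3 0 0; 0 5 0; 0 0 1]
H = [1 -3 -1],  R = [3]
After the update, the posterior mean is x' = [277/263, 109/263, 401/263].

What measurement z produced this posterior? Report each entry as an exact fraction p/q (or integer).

x̄ = F·x = [4, -7, 2]
P̄ = F·P·Fᵀ + Q = [11 -8 4; -8 24 -2; 4 -2 5]
S = H·P̄·Hᵀ + R = [263]
K = P̄·Hᵀ·S⁻¹ = [31/263; -78/263; 5/263]
x' − x̄ = [-775/263, 1950/263, -125/263] = K·y
y = (KᵀK)⁻¹·Kᵀ·(x' − x̄) = [-25]
z = y + H·x̄ = [-25] + [23] = [-2]

z = [-2]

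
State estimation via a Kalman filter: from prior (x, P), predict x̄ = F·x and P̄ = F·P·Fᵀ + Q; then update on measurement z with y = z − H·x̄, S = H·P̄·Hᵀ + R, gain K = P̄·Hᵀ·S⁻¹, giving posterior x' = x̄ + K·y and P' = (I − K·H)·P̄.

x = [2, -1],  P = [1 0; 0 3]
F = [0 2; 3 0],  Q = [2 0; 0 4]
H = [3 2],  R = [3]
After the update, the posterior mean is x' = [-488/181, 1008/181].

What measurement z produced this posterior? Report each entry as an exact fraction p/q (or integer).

z = [3]

x̄ = F·x = [-2, 6]
P̄ = F·P·Fᵀ + Q = [14 0; 0 13]
S = H·P̄·Hᵀ + R = [181]
K = P̄·Hᵀ·S⁻¹ = [42/181; 26/181]
x' − x̄ = [-126/181, -78/181] = K·y
y = (KᵀK)⁻¹·Kᵀ·(x' − x̄) = [-3]
z = y + H·x̄ = [-3] + [6] = [3]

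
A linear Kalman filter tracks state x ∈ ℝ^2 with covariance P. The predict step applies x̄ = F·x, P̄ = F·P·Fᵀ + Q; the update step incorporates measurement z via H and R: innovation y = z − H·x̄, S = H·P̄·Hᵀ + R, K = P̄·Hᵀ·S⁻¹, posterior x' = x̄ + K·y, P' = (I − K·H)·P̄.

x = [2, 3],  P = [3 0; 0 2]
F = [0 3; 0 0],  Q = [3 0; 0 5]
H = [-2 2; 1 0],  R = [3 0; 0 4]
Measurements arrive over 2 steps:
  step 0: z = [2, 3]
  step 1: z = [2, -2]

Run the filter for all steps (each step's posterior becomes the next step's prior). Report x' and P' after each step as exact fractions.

step 0: x' = [1941/911, 2480/911], P' = [1932/911 1680/911; 1680/911 2055/911]
step 1: x' = [-78957/113963, 30440/113963], P' = [244122/113963 212280/113963; 212280/113963 258915/113963]

step 0: x̄ = F·x = [9, 0]
step 0: P̄ = F·P·Fᵀ + Q = [21 0; 0 5]
step 0: y = z − H·x̄ = [20, -6]
step 0: S = H·P̄·Hᵀ + R = [107 -42; -42 25]
step 0: K = P̄·Hᵀ·S⁻¹ = [-168/911 483/911; 250/911 420/911]
step 0: x' = x̄ + K·y = [1941/911, 2480/911]
step 0: P' = (I − K·H)·P̄ = [1932/911 1680/911; 1680/911 2055/911]
step 1: x̄ = F·x = [7440/911, 0]
step 1: P̄ = F·P·Fᵀ + Q = [21228/911 0; 0 5]
step 1: y = z − H·x̄ = [16702/911, -9262/911]
step 1: S = H·P̄·Hᵀ + R = [105865/911 -42456/911; -42456/911 24872/911]
step 1: K = P̄·Hᵀ·S⁻¹ = [-21228/113963 122061/227926; 31090/113963 53070/113963]
step 1: x' = x̄ + K·y = [-78957/113963, 30440/113963]
step 1: P' = (I − K·H)·P̄ = [244122/113963 212280/113963; 212280/113963 258915/113963]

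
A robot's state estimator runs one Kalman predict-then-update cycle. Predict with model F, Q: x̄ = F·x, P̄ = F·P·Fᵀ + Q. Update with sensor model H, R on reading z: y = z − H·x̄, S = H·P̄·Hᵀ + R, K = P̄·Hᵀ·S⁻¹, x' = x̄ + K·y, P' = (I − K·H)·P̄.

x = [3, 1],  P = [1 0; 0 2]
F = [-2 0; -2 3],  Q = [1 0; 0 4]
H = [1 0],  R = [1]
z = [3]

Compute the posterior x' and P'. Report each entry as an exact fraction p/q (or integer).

x' = [3/2, 3]
P' = [5/6 2/3; 2/3 70/3]

x̄ = F·x = [-6, -3]
P̄ = F·P·Fᵀ + Q = [5 4; 4 26]
y = z − H·x̄ = [9]
S = H·P̄·Hᵀ + R = [6]
K = P̄·Hᵀ·S⁻¹ = [5/6; 2/3]
x' = x̄ + K·y = [3/2, 3]
P' = (I − K·H)·P̄ = [5/6 2/3; 2/3 70/3]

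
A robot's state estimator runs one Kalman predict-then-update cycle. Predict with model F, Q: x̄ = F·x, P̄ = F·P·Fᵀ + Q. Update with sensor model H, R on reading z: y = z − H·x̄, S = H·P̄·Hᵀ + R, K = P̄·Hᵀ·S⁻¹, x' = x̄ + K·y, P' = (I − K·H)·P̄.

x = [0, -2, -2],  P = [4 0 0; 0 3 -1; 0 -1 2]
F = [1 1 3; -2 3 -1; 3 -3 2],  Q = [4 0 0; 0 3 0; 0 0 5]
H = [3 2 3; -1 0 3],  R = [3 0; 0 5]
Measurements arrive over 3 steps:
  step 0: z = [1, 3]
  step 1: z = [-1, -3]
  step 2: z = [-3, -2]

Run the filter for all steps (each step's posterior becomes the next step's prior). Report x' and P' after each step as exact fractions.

step 0: x' = [-104388/227711, -107522/227711, 227930/227711], P' = [446293/227711 -750897/227711 107926/227711; -750897/227711 1664250/227711 -354264/227711; 107926/227711 -354264/227711 146952/227711]
step 1: x' = [23205184682/37509431617, -2642145602/37509431617, -31413972858/37509431617], P' = [65196391299/37509431617 -110932042857/37509431617 16266177283/37509431617; -110932042857/37509431617 255338517009/37509431617 -56491818189/37509431617; 16266177283/37509431617 -56491818189/37509431617 24167240876/37509431617]
step 2: x' = [-5263706497429438/5684621464580471, 6880578366088485/5684621464580471, -5292993109989005/5684621464580471], P' = [9885739888682194/5684621464580471 -16820203184724021/5684621464580471 2466033201280928/5684621464580471; -16820203184724021/5684621464580471 38705733263176278/5684621464580471 -8560353813161772/5684621464580471; 2466033201280928/5684621464580471 -8560353813161772/5684621464580471 3661393229485981/5684621464580471]

step 0: x̄ = F·x = [-8, -4, 2]
step 0: P̄ = F·P·Fᵀ + Q = [23 -13 22; -13 54 -64; 22 -64 88]
step 0: y = z − H·x̄ = [27, -11]
step 0: S = H·P̄·Hᵀ + R = [690 497; 497 688]
step 0: K = P̄·Hᵀ·S⁻¹ = [53621/227711 -24503/227711; 4339/227711 -62379/227711; 18702/227711 66586/227711]
step 0: x' = x̄ + K·y = [-104388/227711, -107522/227711, 227930/227711]
step 0: P' = (I − K·H)·P̄ = [446293/227711 -750897/227711 107926/227711; -750897/227711 1664250/227711 -354264/227711; 107926/227711 -354264/227711 146952/227711]
step 1: x̄ = F·x = [471880/227711, -341720/227711, 465262/227711]
step 1: P̄ = F·P·Fᵀ + Q = [1364133/227711 -681183/227711 894875/227711; -681183/227711 29161559/227711 -33157225/227711; 894875/227711 -33157225/227711 39783676/227711]
step 1: y = z − H·x̄ = [-2355697/227711, -1607039/227711]
step 1: S = H·P̄·Hᵀ + R = [97706504/227711 161748951/227711; 161748951/227711 355186522/227711]
step 1: K = P̄·Hᵀ·S⁻¹ = [7507873344/37509431617 -468510270/5358490231; 2801816960/37509431617 -1672668906/5358490231; 2772206033/37509431617 1606729867/5358490231]
step 1: x' = x̄ + K·y = [23205184682/37509431617, -2642145602/37509431617, -31413972858/37509431617]
step 1: P' = (I − K·H)·P̄ = [65196391299/37509431617 -110932042857/37509431617 16266177283/37509431617; -110932042857/37509431617 255338517009/37509431617 -56491818189/37509431617; 16266177283/37509431617 -56491818189/37509431617 24167240876/37509431617]
step 2: x̄ = F·x = [-73678879494/37509431617, -22922833312/37509431617, 2102006448/5358490231]
step 2: P̄ = F·P·Fᵀ + Q = [224859871510/37509431617 -113608783549/37509431617 21278249366/5358490231; -113608783549/37509431617 4430727886554/37509431617 -717689961452/5358490231; 21278249366/5358490231 -717689961452/5358490231 862700430493/5358490231]
step 2: y = z − H·x̄ = [110211874847/37509431617, -192839878136/37509431617]
step 2: S = H·P̄·Hᵀ + R = [15241103061276/37509431617 24653473166015/37509431617; 24653473166015/37509431617 53868847677282/37509431617]
step 2: K = P̄·Hᵀ·S⁻¹ = [1138304300147108/5684621464580471 -497528056967882/5684621464580471; 423265177565059/5684621464580471 -1772171650952259/5684621464580471; 420523888659061/5684621464580471 1703629297435403/5684621464580471]
step 2: x' = x̄ + K·y = [-5263706497429438/5684621464580471, 6880578366088485/5684621464580471, -5292993109989005/5684621464580471]
step 2: P' = (I − K·H)·P̄ = [9885739888682194/5684621464580471 -16820203184724021/5684621464580471 2466033201280928/5684621464580471; -16820203184724021/5684621464580471 38705733263176278/5684621464580471 -8560353813161772/5684621464580471; 2466033201280928/5684621464580471 -8560353813161772/5684621464580471 3661393229485981/5684621464580471]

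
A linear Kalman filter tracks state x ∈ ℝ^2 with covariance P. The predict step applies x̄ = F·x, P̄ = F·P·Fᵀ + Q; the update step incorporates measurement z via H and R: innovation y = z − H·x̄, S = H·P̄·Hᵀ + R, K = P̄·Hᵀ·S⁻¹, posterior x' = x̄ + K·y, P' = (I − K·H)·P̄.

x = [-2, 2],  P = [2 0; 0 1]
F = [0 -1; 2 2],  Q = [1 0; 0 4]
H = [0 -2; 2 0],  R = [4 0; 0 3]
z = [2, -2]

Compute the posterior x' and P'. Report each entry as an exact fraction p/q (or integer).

x̄ = F·x = [-2, 0]
P̄ = F·P·Fᵀ + Q = [2 -2; -2 16]
y = z − H·x̄ = [2, 2]
S = H·P̄·Hᵀ + R = [68 8; 8 11]
K = P̄·Hᵀ·S⁻¹ = [1/57 20/57; -80/171 -4/171]
x' = x̄ + K·y = [-24/19, -56/57]
P' = (I − K·H)·P̄ = [10/19 -2/57; -2/57 160/171]

x' = [-24/19, -56/57]
P' = [10/19 -2/57; -2/57 160/171]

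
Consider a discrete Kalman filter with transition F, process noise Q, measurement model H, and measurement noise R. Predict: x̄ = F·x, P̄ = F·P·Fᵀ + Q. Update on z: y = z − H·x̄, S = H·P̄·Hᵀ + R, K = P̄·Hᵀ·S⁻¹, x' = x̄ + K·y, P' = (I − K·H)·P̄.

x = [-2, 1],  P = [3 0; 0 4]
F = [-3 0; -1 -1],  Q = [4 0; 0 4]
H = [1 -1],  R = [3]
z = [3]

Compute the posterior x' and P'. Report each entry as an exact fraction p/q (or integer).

x' = [118/27, 31/27]
P' = [353/27 287/27; 287/27 293/27]

x̄ = F·x = [6, 1]
P̄ = F·P·Fᵀ + Q = [31 9; 9 11]
y = z − H·x̄ = [-2]
S = H·P̄·Hᵀ + R = [27]
K = P̄·Hᵀ·S⁻¹ = [22/27; -2/27]
x' = x̄ + K·y = [118/27, 31/27]
P' = (I − K·H)·P̄ = [353/27 287/27; 287/27 293/27]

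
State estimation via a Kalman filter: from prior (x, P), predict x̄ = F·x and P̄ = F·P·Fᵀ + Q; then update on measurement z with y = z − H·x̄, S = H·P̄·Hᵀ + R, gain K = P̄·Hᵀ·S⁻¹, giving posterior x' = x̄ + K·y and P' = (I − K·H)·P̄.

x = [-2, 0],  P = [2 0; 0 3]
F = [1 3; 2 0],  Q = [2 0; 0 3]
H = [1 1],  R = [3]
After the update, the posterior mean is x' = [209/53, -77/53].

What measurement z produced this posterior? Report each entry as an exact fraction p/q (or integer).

x̄ = F·x = [-2, -4]
P̄ = F·P·Fᵀ + Q = [31 4; 4 11]
S = H·P̄·Hᵀ + R = [53]
K = P̄·Hᵀ·S⁻¹ = [35/53; 15/53]
x' − x̄ = [315/53, 135/53] = K·y
y = (KᵀK)⁻¹·Kᵀ·(x' − x̄) = [9]
z = y + H·x̄ = [9] + [-6] = [3]

z = [3]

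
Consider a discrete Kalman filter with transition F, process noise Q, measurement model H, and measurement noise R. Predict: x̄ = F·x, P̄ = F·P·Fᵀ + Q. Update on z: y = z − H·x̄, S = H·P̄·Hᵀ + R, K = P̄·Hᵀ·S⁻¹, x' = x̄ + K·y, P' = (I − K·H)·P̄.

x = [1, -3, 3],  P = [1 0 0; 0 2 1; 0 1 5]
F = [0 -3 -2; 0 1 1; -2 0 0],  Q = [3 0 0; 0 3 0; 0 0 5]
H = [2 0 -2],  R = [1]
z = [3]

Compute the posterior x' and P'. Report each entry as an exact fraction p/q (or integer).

x' = [5/249, 98/83, -124/83]
P' = [1961/249 -259/83 636/83; -259/83 408/83 -252/83; 636/83 -252/83 639/83]

x̄ = F·x = [3, 0, -2]
P̄ = F·P·Fᵀ + Q = [53 -21 0; -21 12 0; 0 0 9]
y = z − H·x̄ = [-7]
S = H·P̄·Hᵀ + R = [249]
K = P̄·Hᵀ·S⁻¹ = [106/249; -14/83; -6/83]
x' = x̄ + K·y = [5/249, 98/83, -124/83]
P' = (I − K·H)·P̄ = [1961/249 -259/83 636/83; -259/83 408/83 -252/83; 636/83 -252/83 639/83]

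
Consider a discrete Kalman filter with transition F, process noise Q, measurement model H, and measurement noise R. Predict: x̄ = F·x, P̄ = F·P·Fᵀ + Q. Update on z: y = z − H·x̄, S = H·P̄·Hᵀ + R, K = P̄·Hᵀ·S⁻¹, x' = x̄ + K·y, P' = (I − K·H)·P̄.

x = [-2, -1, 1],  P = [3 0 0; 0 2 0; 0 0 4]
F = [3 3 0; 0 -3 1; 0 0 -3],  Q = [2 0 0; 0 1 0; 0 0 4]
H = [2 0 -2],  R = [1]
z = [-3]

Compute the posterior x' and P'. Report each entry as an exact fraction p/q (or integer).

x̄ = F·x = [-9, 4, -3]
P̄ = F·P·Fᵀ + Q = [47 -18 0; -18 23 -12; 0 -12 40]
y = z − H·x̄ = [9]
S = H·P̄·Hᵀ + R = [349]
K = P̄·Hᵀ·S⁻¹ = [94/349; -12/349; -80/349]
x' = x̄ + K·y = [-2295/349, 1288/349, -1767/349]
P' = (I − K·H)·P̄ = [7567/349 -5154/349 7520/349; -5154/349 7883/349 -5148/349; 7520/349 -5148/349 7560/349]

x' = [-2295/349, 1288/349, -1767/349]
P' = [7567/349 -5154/349 7520/349; -5154/349 7883/349 -5148/349; 7520/349 -5148/349 7560/349]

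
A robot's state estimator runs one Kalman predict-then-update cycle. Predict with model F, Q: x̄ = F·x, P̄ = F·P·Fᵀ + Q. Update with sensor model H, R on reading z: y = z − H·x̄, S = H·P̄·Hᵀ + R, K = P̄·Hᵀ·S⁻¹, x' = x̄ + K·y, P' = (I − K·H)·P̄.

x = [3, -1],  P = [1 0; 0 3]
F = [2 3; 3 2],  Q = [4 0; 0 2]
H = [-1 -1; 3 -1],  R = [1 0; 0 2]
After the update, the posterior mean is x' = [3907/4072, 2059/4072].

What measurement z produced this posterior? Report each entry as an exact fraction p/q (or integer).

x̄ = F·x = [3, 7]
P̄ = F·P·Fᵀ + Q = [35 24; 24 23]
S = H·P̄·Hᵀ + R = [107 -130; -130 196]
K = P̄·Hᵀ·S⁻¹ = [-517/2036 997/4072; -1421/2036 -867/4072]
x' − x̄ = [-8309/4072, -26445/4072] = K·y
y = (KᵀK)⁻¹·Kᵀ·(x' − x̄) = [9, 1]
z = y + H·x̄ = [9, 1] + [-10, 2] = [-1, 3]

z = [-1, 3]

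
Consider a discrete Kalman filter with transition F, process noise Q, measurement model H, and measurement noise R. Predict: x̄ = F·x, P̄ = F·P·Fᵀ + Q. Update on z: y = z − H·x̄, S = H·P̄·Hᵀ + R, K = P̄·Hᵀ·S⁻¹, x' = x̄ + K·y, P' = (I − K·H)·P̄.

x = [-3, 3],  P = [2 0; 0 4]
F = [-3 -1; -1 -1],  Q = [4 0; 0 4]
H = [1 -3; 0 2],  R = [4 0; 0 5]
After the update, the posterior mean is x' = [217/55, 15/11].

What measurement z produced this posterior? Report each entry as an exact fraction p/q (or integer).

z = [-1, 2]

x̄ = F·x = [6, 0]
P̄ = F·P·Fᵀ + Q = [26 10; 10 10]
S = H·P̄·Hᵀ + R = [60 -40; -40 45]
K = P̄·Hᵀ·S⁻¹ = [31/55 52/55; -1/11 4/11]
x' − x̄ = [-113/55, 15/11] = K·y
y = (KᵀK)⁻¹·Kᵀ·(x' − x̄) = [-7, 2]
z = y + H·x̄ = [-7, 2] + [6, 0] = [-1, 2]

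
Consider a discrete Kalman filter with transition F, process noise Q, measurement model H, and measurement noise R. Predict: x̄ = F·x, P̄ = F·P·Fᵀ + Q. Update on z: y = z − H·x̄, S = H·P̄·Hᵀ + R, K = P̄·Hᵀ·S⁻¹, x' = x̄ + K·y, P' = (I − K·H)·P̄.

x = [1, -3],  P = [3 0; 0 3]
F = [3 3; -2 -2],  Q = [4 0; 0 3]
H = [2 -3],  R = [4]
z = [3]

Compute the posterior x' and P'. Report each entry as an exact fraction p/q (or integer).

x̄ = F·x = [-6, 4]
P̄ = F·P·Fᵀ + Q = [58 -36; -36 27]
y = z − H·x̄ = [27]
S = H·P̄·Hᵀ + R = [911]
K = P̄·Hᵀ·S⁻¹ = [224/911; -153/911]
x' = x̄ + K·y = [582/911, -487/911]
P' = (I − K·H)·P̄ = [2662/911 1476/911; 1476/911 1188/911]

x' = [582/911, -487/911]
P' = [2662/911 1476/911; 1476/911 1188/911]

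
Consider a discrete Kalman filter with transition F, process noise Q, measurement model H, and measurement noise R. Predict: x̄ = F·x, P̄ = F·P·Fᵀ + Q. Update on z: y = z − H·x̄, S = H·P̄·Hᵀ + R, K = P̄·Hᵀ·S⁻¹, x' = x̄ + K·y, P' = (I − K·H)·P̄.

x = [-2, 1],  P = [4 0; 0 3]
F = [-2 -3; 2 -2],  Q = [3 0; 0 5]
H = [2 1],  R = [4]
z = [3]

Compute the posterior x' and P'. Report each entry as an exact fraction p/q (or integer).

x̄ = F·x = [1, -6]
P̄ = F·P·Fᵀ + Q = [46 2; 2 33]
y = z − H·x̄ = [7]
S = H·P̄·Hᵀ + R = [229]
K = P̄·Hᵀ·S⁻¹ = [94/229; 37/229]
x' = x̄ + K·y = [887/229, -1115/229]
P' = (I − K·H)·P̄ = [1698/229 -3020/229; -3020/229 6188/229]

x' = [887/229, -1115/229]
P' = [1698/229 -3020/229; -3020/229 6188/229]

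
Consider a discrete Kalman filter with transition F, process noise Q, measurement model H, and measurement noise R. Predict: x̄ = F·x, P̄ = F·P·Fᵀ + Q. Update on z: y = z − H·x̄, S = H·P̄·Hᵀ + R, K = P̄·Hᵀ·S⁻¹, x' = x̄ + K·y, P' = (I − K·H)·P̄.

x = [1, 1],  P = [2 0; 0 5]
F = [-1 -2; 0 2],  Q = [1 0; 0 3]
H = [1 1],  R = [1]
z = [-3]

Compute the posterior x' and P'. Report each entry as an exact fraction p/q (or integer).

x̄ = F·x = [-3, 2]
P̄ = F·P·Fᵀ + Q = [23 -20; -20 23]
y = z − H·x̄ = [-2]
S = H·P̄·Hᵀ + R = [7]
K = P̄·Hᵀ·S⁻¹ = [3/7; 3/7]
x' = x̄ + K·y = [-27/7, 8/7]
P' = (I − K·H)·P̄ = [152/7 -149/7; -149/7 152/7]

x' = [-27/7, 8/7]
P' = [152/7 -149/7; -149/7 152/7]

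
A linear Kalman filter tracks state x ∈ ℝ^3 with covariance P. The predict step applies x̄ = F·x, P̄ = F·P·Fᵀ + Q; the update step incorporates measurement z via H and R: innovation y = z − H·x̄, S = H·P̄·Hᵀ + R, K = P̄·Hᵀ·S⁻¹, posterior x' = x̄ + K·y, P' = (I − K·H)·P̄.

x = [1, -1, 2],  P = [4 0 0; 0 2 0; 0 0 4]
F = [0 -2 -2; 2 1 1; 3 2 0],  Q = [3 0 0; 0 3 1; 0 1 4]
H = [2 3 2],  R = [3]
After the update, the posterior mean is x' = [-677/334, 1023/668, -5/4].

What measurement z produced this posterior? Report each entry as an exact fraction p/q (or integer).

z = [-2]

x̄ = F·x = [-2, 3, 1]
P̄ = F·P·Fᵀ + Q = [27 -12 -8; -12 25 29; -8 29 48]
S = H·P̄·Hᵀ + R = [668]
K = P̄·Hᵀ·S⁻¹ = [1/334; 109/668; 1/4]
x' − x̄ = [-9/334, -981/668, -9/4] = K·y
y = (KᵀK)⁻¹·Kᵀ·(x' − x̄) = [-9]
z = y + H·x̄ = [-9] + [7] = [-2]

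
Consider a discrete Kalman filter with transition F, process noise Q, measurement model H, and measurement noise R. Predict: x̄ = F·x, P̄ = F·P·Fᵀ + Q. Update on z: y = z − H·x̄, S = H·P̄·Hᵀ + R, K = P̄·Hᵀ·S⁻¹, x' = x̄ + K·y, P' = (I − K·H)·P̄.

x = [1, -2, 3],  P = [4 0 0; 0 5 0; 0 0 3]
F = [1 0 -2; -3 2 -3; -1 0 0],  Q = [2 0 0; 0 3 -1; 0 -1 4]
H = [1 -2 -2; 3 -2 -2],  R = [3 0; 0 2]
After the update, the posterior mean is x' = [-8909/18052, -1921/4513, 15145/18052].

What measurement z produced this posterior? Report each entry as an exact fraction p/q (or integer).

z = [-2, -2]

x̄ = F·x = [-5, -16, -1]
P̄ = F·P·Fᵀ + Q = [18 6 -4; 6 86 11; -4 11 8]
S = H·P̄·Hᵀ + R = [477 502; 502 604]
K = P̄·Hᵀ·S⁻¹ = [-4161/9026 8411/18052; -3150/4513 1303/4513; -67/9026 -1383/18052]
x' − x̄ = [81351/18052, 70287/4513, 33197/18052] = K·y
y = (KᵀK)⁻¹·Kᵀ·(x' − x̄) = [-31, -21]
z = y + H·x̄ = [-31, -21] + [29, 19] = [-2, -2]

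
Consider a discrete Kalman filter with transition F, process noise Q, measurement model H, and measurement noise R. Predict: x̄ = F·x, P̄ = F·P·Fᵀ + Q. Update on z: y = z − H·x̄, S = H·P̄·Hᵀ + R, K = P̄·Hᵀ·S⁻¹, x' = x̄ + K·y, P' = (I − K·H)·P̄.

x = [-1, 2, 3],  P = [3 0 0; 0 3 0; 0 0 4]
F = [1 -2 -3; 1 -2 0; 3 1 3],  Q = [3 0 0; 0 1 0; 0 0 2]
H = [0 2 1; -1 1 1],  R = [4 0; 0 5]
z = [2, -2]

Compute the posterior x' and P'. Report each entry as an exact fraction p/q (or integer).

x' = [4603/3709, 3290/3709, -2030/3709]
P' = [80631/14836 1005/14836 14013/7418; 1005/14836 39743/14836 -27689/7418; 14013/7418 -27689/7418 29731/3709]

x̄ = F·x = [-14, -5, 8]
P̄ = F·P·Fᵀ + Q = [54 15 -33; 15 16 3; -33 3 68]
y = z − H·x̄ = [4, -19]
S = H·P̄·Hᵀ + R = [148 112; 112 185]
K = P̄·Hᵀ·S⁻¹ = [7509/14836 -2580/3709; 6027/14836 -832/3709; 1021/7418 1776/3709]
x' = x̄ + K·y = [4603/3709, 3290/3709, -2030/3709]
P' = (I − K·H)·P̄ = [80631/14836 1005/14836 14013/7418; 1005/14836 39743/14836 -27689/7418; 14013/7418 -27689/7418 29731/3709]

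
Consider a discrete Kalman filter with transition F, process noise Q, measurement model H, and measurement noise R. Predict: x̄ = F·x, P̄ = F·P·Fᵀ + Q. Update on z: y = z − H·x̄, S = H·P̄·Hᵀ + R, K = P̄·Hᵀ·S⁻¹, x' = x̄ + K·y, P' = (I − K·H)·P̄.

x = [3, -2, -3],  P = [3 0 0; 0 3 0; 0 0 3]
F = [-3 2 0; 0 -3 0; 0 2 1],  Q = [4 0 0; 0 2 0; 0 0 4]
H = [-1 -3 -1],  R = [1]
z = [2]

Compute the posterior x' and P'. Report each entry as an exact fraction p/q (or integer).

x' = [-13, 6, -7]
P' = [5675/132 -809/44 1607/132; -809/44 409/44 -401/44; 1607/132 -401/44 1979/132]

x̄ = F·x = [-13, 6, -7]
P̄ = F·P·Fᵀ + Q = [43 -18 12; -18 29 -18; 12 -18 19]
y = z − H·x̄ = [0]
S = H·P̄·Hᵀ + R = [132]
K = P̄·Hᵀ·S⁻¹ = [-1/132; -17/44; 23/132]
x' = x̄ + K·y = [-13, 6, -7]
P' = (I − K·H)·P̄ = [5675/132 -809/44 1607/132; -809/44 409/44 -401/44; 1607/132 -401/44 1979/132]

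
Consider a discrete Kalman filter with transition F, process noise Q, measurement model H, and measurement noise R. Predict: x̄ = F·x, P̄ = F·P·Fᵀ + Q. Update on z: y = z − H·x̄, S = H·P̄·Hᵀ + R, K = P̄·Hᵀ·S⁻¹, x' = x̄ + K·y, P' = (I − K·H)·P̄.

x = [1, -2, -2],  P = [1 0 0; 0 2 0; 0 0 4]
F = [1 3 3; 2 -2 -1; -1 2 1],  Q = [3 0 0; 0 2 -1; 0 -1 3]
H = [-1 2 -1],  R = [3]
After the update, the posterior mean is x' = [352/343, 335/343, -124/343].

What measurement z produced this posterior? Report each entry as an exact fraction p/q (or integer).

z = [1]

x̄ = F·x = [-11, 8, -7]
P̄ = F·P·Fᵀ + Q = [58 -22 23; -22 18 -15; 23 -15 16]
S = H·P̄·Hᵀ + R = [343]
K = P̄·Hᵀ·S⁻¹ = [-125/343; 73/343; -69/343]
x' − x̄ = [4125/343, -2409/343, 2277/343] = K·y
y = (KᵀK)⁻¹·Kᵀ·(x' − x̄) = [-33]
z = y + H·x̄ = [-33] + [34] = [1]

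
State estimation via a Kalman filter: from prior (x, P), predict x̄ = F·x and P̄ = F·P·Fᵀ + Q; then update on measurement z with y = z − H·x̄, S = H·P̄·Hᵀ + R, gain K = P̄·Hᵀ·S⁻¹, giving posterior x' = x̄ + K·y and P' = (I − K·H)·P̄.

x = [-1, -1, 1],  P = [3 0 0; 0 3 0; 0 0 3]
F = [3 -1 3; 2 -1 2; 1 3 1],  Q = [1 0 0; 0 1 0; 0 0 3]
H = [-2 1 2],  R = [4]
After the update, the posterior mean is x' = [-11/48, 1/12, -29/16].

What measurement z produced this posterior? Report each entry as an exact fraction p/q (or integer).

z = [-3]

x̄ = F·x = [1, 1, -3]
P̄ = F·P·Fᵀ + Q = [58 39 9; 39 28 3; 9 3 36]
S = H·P̄·Hᵀ + R = [192]
K = P̄·Hᵀ·S⁻¹ = [-59/192; -11/48; 19/64]
x' − x̄ = [-59/48, -11/12, 19/16] = K·y
y = (KᵀK)⁻¹·Kᵀ·(x' − x̄) = [4]
z = y + H·x̄ = [4] + [-7] = [-3]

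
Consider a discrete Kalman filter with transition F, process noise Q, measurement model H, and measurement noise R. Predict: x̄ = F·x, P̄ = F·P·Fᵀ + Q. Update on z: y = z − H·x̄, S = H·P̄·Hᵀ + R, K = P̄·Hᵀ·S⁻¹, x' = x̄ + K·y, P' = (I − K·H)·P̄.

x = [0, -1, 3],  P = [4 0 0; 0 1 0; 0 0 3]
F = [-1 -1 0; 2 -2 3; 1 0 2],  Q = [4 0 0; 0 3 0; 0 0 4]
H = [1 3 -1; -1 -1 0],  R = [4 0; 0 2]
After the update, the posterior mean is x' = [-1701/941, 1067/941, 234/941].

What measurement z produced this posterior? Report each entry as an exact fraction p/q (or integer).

z = [2, 2]

x̄ = F·x = [1, 11, 6]
P̄ = F·P·Fᵀ + Q = [9 -6 -4; -6 50 26; -4 26 20]
S = H·P̄·Hᵀ + R = [299 -113; -113 49]
K = P̄·Hᵀ·S⁻¹ = [-292/941 -731/941; 405/941 89/941; 80/941 -238/941]
x' − x̄ = [-2642/941, -9284/941, -5412/941] = K·y
y = (KᵀK)⁻¹·Kᵀ·(x' − x̄) = [-26, 14]
z = y + H·x̄ = [-26, 14] + [28, -12] = [2, 2]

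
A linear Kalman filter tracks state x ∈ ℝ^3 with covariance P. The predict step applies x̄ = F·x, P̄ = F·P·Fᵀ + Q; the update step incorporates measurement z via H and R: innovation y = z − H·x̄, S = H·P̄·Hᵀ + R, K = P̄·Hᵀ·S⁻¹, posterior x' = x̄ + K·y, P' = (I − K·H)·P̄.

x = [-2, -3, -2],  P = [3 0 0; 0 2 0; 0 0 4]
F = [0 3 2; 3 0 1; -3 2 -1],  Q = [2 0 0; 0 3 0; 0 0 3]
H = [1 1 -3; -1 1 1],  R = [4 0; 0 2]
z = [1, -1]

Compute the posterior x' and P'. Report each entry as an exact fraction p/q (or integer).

x̄ = F·x = [-13, -8, 2]
P̄ = F·P·Fᵀ + Q = [36 8 4; 8 34 -31; 4 -31 42]
y = z − H·x̄ = [28, -8]
S = H·P̄·Hᵀ + R = [630 -50; -50 28]
K = P̄·Hᵀ·S⁻¹ = [-76/3785 -676/757; 353/1514 180/757; -1967/7570 -162/757]
x' = x̄ + K·y = [-24293/3785, -2554/757, -13488/3785]
P' = (I − K·H)·P̄ = [57572/3785 4728/757 27172/3785; 4728/757 5621/1514 4555/1514; 27172/3785 4555/1514 28329/7570]

x' = [-24293/3785, -2554/757, -13488/3785]
P' = [57572/3785 4728/757 27172/3785; 4728/757 5621/1514 4555/1514; 27172/3785 4555/1514 28329/7570]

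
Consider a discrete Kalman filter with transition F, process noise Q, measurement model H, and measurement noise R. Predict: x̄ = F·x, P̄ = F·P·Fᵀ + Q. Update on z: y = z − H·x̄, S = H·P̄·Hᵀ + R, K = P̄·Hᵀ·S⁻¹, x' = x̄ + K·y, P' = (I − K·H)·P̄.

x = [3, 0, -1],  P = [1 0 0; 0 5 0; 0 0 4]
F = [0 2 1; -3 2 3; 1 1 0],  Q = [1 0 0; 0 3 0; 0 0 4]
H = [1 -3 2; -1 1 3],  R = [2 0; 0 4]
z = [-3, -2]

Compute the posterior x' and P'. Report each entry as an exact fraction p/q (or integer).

x' = [13053/8023, 9588/8023, -3255/8023]
P' = [425223/40115 203543/40115 90308/40115; 203543/40115 108253/40115 48578/40115; 90308/40115 48578/40115 30818/40115]

x̄ = F·x = [-1, -12, 3]
P̄ = F·P·Fᵀ + Q = [25 32 10; 32 68 7; 10 7 10]
y = z − H·x̄ = [-44, 0]
S = H·P̄·Hᵀ + R = [443 -80; -80 105]
K = P̄·Hᵀ·S⁻¹ = [-479/8023 12311/40115; -2406/8023 12611/40115; 621/8023 12681/40115]
x' = x̄ + K·y = [13053/8023, 9588/8023, -3255/8023]
P' = (I − K·H)·P̄ = [425223/40115 203543/40115 90308/40115; 203543/40115 108253/40115 48578/40115; 90308/40115 48578/40115 30818/40115]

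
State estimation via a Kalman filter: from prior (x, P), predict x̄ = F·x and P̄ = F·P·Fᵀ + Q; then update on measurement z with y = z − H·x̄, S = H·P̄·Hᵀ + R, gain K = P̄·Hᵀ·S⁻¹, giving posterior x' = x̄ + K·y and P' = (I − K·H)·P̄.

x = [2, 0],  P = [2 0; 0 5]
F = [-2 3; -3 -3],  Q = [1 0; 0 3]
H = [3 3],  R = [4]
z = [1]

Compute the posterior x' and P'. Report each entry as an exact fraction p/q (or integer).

x' = [-1/70, 129/490]
P' = [459/10 -3201/70; -3201/70 22539/490]

x̄ = F·x = [-4, -6]
P̄ = F·P·Fᵀ + Q = [54 -33; -33 66]
y = z − H·x̄ = [31]
S = H·P̄·Hᵀ + R = [490]
K = P̄·Hᵀ·S⁻¹ = [9/70; 99/490]
x' = x̄ + K·y = [-1/70, 129/490]
P' = (I − K·H)·P̄ = [459/10 -3201/70; -3201/70 22539/490]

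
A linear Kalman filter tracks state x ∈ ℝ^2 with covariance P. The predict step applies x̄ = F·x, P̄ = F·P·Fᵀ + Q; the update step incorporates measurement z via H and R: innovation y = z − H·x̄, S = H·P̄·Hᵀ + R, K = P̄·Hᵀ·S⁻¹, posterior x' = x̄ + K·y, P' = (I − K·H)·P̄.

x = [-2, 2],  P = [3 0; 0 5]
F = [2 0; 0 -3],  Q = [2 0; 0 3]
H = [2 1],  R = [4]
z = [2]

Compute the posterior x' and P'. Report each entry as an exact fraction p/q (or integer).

x̄ = F·x = [-4, -6]
P̄ = F·P·Fᵀ + Q = [14 0; 0 48]
y = z − H·x̄ = [16]
S = H·P̄·Hᵀ + R = [108]
K = P̄·Hᵀ·S⁻¹ = [7/27; 4/9]
x' = x̄ + K·y = [4/27, 10/9]
P' = (I − K·H)·P̄ = [182/27 -112/9; -112/9 80/3]

x' = [4/27, 10/9]
P' = [182/27 -112/9; -112/9 80/3]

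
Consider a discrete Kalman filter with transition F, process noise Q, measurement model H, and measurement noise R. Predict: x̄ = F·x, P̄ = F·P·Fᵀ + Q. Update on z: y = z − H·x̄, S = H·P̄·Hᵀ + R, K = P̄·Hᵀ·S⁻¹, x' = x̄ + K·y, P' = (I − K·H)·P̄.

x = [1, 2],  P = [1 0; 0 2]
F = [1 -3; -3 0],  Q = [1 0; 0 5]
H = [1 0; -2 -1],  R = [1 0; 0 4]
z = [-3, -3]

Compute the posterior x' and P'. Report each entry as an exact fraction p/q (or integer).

x̄ = F·x = [-5, -3]
P̄ = F·P·Fᵀ + Q = [20 -3; -3 14]
y = z − H·x̄ = [2, -16]
S = H·P̄·Hᵀ + R = [21 -37; -37 86]
K = P̄·Hᵀ·S⁻¹ = [351/437 -37/437; -554/437 -279/437]
x' = x̄ + K·y = [-891/437, 2045/437]
P' = (I − K·H)·P̄ = [351/437 -554/437; -554/437 2224/437]

x' = [-891/437, 2045/437]
P' = [351/437 -554/437; -554/437 2224/437]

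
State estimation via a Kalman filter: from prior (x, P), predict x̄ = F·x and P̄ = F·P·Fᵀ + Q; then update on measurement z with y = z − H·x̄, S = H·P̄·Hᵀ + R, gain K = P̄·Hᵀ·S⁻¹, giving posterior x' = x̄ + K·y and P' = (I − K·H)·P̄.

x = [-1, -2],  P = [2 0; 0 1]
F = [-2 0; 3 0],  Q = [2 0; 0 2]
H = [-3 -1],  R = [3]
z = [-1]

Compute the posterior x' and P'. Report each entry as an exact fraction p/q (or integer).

x' = [46/41, -91/41]
P' = [86/41 -204/41; -204/41 564/41]

x̄ = F·x = [2, -3]
P̄ = F·P·Fᵀ + Q = [10 -12; -12 20]
y = z − H·x̄ = [2]
S = H·P̄·Hᵀ + R = [41]
K = P̄·Hᵀ·S⁻¹ = [-18/41; 16/41]
x' = x̄ + K·y = [46/41, -91/41]
P' = (I − K·H)·P̄ = [86/41 -204/41; -204/41 564/41]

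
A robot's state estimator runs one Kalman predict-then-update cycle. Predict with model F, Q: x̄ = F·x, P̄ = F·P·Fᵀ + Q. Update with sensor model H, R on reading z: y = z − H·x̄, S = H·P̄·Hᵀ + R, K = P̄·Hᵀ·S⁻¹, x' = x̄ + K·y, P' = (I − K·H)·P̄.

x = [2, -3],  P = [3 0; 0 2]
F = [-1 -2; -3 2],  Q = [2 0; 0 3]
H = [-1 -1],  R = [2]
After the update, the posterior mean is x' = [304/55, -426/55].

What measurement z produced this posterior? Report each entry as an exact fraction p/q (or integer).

x̄ = F·x = [4, -12]
P̄ = F·P·Fᵀ + Q = [13 1; 1 38]
S = H·P̄·Hᵀ + R = [55]
K = P̄·Hᵀ·S⁻¹ = [-14/55; -39/55]
x' − x̄ = [84/55, 234/55] = K·y
y = (KᵀK)⁻¹·Kᵀ·(x' − x̄) = [-6]
z = y + H·x̄ = [-6] + [8] = [2]

z = [2]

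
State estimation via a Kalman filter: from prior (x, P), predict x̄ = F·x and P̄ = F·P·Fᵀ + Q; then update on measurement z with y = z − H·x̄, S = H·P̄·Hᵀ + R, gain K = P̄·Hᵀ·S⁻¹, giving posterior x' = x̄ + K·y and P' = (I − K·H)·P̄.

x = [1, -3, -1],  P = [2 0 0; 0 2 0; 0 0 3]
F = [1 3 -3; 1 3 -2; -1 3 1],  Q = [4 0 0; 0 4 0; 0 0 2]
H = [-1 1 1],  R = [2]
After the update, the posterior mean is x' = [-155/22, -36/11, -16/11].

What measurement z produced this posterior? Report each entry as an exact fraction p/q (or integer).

x̄ = F·x = [-5, -6, -11]
P̄ = F·P·Fᵀ + Q = [51 38 7; 38 36 10; 7 10 25]
S = H·P̄·Hᵀ + R = [44]
K = P̄·Hᵀ·S⁻¹ = [-3/22; 2/11; 7/11]
x' − x̄ = [-45/22, 30/11, 105/11] = K·y
y = (KᵀK)⁻¹·Kᵀ·(x' − x̄) = [15]
z = y + H·x̄ = [15] + [-12] = [3]

z = [3]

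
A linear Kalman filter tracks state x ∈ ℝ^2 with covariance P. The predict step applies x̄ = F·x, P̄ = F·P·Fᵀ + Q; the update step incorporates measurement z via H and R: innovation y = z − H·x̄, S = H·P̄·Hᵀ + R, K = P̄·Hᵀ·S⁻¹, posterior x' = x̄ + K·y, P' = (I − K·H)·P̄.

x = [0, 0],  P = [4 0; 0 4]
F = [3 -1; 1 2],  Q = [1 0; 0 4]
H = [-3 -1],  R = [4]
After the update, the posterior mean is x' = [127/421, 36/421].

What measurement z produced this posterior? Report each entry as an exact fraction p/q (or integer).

z = [-1]

x̄ = F·x = [0, 0]
P̄ = F·P·Fᵀ + Q = [41 4; 4 24]
S = H·P̄·Hᵀ + R = [421]
K = P̄·Hᵀ·S⁻¹ = [-127/421; -36/421]
x' − x̄ = [127/421, 36/421] = K·y
y = (KᵀK)⁻¹·Kᵀ·(x' − x̄) = [-1]
z = y + H·x̄ = [-1] + [0] = [-1]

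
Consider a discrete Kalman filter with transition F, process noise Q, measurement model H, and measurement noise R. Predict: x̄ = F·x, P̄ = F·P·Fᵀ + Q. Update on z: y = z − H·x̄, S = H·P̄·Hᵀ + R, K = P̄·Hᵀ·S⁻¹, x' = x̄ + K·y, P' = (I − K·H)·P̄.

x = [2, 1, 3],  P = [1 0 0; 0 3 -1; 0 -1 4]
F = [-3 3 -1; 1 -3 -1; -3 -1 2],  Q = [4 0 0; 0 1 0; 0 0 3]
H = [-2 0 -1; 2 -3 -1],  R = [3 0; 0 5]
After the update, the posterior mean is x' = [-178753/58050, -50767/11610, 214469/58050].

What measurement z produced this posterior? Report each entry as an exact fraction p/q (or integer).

x̄ = F·x = [-6, -4, -1]
P̄ = F·P·Fᵀ + Q = [50 -26 -15; -26 27 3; -15 3 35]
S = H·P̄·Hᵀ + R = [178 -312; -312 873]
K = P̄·Hᵀ·S⁻¹ = [-4663/19350 3917/29025; 23/3870 -892/5805; -9151/19350 -7366/29025]
x' − x̄ = [169547/58050, -4327/11610, 272519/58050] = K·y
y = (KᵀK)⁻¹·Kᵀ·(x' − x̄) = [-11, 2]
z = y + H·x̄ = [-11, 2] + [13, 1] = [2, 3]

z = [2, 3]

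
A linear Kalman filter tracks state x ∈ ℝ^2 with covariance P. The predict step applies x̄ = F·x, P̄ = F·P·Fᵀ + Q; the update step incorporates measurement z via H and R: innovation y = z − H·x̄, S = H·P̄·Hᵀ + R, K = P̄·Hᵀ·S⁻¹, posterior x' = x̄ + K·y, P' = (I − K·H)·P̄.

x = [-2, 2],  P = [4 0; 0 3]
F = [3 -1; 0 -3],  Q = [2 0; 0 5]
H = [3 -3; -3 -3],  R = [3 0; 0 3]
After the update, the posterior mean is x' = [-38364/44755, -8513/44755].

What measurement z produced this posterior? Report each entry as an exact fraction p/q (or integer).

z = [-2, 3]

x̄ = F·x = [-8, -6]
P̄ = F·P·Fᵀ + Q = [41 9; 9 32]
S = H·P̄·Hᵀ + R = [498 -81; -81 822]
K = P̄·Hᵀ·S⁻¹ = [7418/44755 -7436/44755; -7409/44755 -7427/44755]
x' − x̄ = [319676/44755, 260017/44755] = K·y
y = (KᵀK)⁻¹·Kᵀ·(x' − x̄) = [4, -39]
z = y + H·x̄ = [4, -39] + [-6, 42] = [-2, 3]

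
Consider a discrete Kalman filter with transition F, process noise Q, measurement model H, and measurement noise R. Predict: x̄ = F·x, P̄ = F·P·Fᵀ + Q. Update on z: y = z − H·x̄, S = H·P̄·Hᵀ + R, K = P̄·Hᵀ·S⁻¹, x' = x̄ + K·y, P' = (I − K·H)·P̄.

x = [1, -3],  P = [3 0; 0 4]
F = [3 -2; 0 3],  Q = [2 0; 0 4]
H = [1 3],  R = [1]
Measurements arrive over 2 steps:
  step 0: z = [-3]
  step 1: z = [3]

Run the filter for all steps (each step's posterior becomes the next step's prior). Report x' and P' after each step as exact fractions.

step 0: x̄ = F·x = [9, -9]
step 0: P̄ = F·P·Fᵀ + Q = [45 -24; -24 40]
step 0: y = z − H·x̄ = [15]
step 0: S = H·P̄·Hᵀ + R = [262]
step 0: K = P̄·Hᵀ·S⁻¹ = [-27/262; 48/131]
step 0: x' = x̄ + K·y = [1953/262, -459/131]
step 0: P' = (I − K·H)·P̄ = [11061/262 -1848/131; -1848/131 632/131]
step 1: x̄ = F·x = [7695/262, -1377/131]
step 1: P̄ = F·P·Fᵀ + Q = [149481/262 -20424/131; -20424/131 6212/131]
step 1: y = z − H·x̄ = [1353/262]
step 1: S = H·P̄·Hᵀ + R = [16471/262]
step 1: K = P̄·Hᵀ·S⁻¹ = [26937/16471; -3576/16471]
step 1: x' = x̄ + K·y = [622863/16471, -191601/16471]
step 1: P' = (I − K·H)·P̄ = [6627861/16471 -2200308/16471; -2200308/16471 732244/16471]

step 0: x' = [1953/262, -459/131], P' = [11061/262 -1848/131; -1848/131 632/131]
step 1: x' = [622863/16471, -191601/16471], P' = [6627861/16471 -2200308/16471; -2200308/16471 732244/16471]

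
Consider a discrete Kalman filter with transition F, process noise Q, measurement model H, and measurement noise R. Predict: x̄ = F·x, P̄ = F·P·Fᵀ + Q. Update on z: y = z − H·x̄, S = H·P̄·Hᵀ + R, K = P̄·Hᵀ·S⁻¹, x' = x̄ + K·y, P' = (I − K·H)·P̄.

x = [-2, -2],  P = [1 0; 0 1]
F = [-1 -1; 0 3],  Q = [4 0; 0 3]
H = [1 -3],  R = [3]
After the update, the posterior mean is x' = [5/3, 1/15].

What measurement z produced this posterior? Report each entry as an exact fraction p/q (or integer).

x̄ = F·x = [4, -6]
P̄ = F·P·Fᵀ + Q = [6 -3; -3 12]
S = H·P̄·Hᵀ + R = [135]
K = P̄·Hᵀ·S⁻¹ = [1/9; -13/45]
x' − x̄ = [-7/3, 91/15] = K·y
y = (KᵀK)⁻¹·Kᵀ·(x' − x̄) = [-21]
z = y + H·x̄ = [-21] + [22] = [1]

z = [1]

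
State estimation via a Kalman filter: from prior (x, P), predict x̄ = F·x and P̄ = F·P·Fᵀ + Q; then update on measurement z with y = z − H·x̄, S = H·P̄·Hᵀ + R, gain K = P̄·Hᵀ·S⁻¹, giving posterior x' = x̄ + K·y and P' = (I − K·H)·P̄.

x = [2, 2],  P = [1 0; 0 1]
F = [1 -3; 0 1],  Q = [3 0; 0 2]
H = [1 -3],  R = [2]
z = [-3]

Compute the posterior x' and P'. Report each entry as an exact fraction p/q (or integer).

x̄ = F·x = [-4, 2]
P̄ = F·P·Fᵀ + Q = [13 -3; -3 3]
y = z − H·x̄ = [7]
S = H·P̄·Hᵀ + R = [60]
K = P̄·Hᵀ·S⁻¹ = [11/30; -1/5]
x' = x̄ + K·y = [-43/30, 3/5]
P' = (I − K·H)·P̄ = [74/15 7/5; 7/5 3/5]

x' = [-43/30, 3/5]
P' = [74/15 7/5; 7/5 3/5]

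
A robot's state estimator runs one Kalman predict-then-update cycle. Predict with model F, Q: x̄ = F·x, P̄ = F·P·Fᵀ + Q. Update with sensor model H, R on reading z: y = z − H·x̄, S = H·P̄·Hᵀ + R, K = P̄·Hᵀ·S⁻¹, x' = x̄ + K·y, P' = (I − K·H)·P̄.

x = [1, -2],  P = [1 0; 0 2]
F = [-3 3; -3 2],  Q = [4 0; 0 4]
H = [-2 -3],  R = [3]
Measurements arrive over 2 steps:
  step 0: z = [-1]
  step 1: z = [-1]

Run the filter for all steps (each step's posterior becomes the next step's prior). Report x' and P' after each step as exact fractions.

step 0: x̄ = F·x = [-9, -7]
step 0: P̄ = F·P·Fᵀ + Q = [31 21; 21 21]
step 0: y = z − H·x̄ = [-40]
step 0: S = H·P̄·Hᵀ + R = [568]
step 0: K = P̄·Hᵀ·S⁻¹ = [-125/568; -105/568]
step 0: x' = x̄ + K·y = [-14/71, 28/71]
step 0: P' = (I − K·H)·P̄ = [1983/568 -1197/568; -1197/568 903/568]
step 1: x̄ = F·x = [126/71, 98/71]
step 1: P̄ = F·P·Fᵀ + Q = [6224/71 10305/142; 10305/142 38095/568]
step 1: y = z − H·x̄ = [475/71]
step 1: S = H·P̄·Hᵀ + R = [1038367/568]
step 1: K = P̄·Hᵀ·S⁻¹ = [-223244/1038367; -196725/1038367]
step 1: x' = x̄ + K·y = [349202/1038367, 117121/1038367]
step 1: P' = (I − K·H)·P̄ = [3282546/1038367 -1965120/1038367; -1965120/1038367 1506805/1038367]

step 0: x' = [-14/71, 28/71], P' = [1983/568 -1197/568; -1197/568 903/568]
step 1: x' = [349202/1038367, 117121/1038367], P' = [3282546/1038367 -1965120/1038367; -1965120/1038367 1506805/1038367]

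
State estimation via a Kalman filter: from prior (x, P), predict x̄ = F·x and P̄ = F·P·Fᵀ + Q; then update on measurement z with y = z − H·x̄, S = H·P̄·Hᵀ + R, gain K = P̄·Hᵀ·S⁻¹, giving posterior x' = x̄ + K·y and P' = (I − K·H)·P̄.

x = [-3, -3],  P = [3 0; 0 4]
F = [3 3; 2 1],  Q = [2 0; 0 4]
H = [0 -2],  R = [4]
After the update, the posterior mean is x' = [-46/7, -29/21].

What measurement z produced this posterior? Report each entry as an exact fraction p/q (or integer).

x̄ = F·x = [-18, -9]
P̄ = F·P·Fᵀ + Q = [65 30; 30 20]
S = H·P̄·Hᵀ + R = [84]
K = P̄·Hᵀ·S⁻¹ = [-5/7; -10/21]
x' − x̄ = [80/7, 160/21] = K·y
y = (KᵀK)⁻¹·Kᵀ·(x' − x̄) = [-16]
z = y + H·x̄ = [-16] + [18] = [2]

z = [2]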